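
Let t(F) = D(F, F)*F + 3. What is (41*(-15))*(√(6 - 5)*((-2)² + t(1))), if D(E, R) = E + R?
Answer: -5535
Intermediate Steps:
t(F) = 3 + 2*F² (t(F) = (F + F)*F + 3 = (2*F)*F + 3 = 2*F² + 3 = 3 + 2*F²)
(41*(-15))*(√(6 - 5)*((-2)² + t(1))) = (41*(-15))*(√(6 - 5)*((-2)² + (3 + 2*1²))) = -615*√1*(4 + (3 + 2*1)) = -615*(4 + (3 + 2)) = -615*(4 + 5) = -615*9 = -5535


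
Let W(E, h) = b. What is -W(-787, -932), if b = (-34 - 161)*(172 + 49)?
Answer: 43095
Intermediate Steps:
b = -43095 (b = -195*221 = -43095)
W(E, h) = -43095
-W(-787, -932) = -1*(-43095) = 43095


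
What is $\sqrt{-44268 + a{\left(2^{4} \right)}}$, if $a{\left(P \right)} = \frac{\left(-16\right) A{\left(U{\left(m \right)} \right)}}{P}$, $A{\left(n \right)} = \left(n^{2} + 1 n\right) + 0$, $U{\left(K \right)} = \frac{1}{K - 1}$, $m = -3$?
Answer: $\frac{i \sqrt{708285}}{4} \approx 210.4 i$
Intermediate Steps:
$U{\left(K \right)} = \frac{1}{-1 + K}$
$A{\left(n \right)} = n + n^{2}$ ($A{\left(n \right)} = \left(n^{2} + n\right) + 0 = \left(n + n^{2}\right) + 0 = n + n^{2}$)
$a{\left(P \right)} = \frac{3}{P}$ ($a{\left(P \right)} = \frac{\left(-16\right) \frac{1 + \frac{1}{-1 - 3}}{-1 - 3}}{P} = \frac{\left(-16\right) \frac{1 + \frac{1}{-4}}{-4}}{P} = \frac{\left(-16\right) \left(- \frac{1 - \frac{1}{4}}{4}\right)}{P} = \frac{\left(-16\right) \left(\left(- \frac{1}{4}\right) \frac{3}{4}\right)}{P} = \frac{\left(-16\right) \left(- \frac{3}{16}\right)}{P} = \frac{3}{P}$)
$\sqrt{-44268 + a{\left(2^{4} \right)}} = \sqrt{-44268 + \frac{3}{2^{4}}} = \sqrt{-44268 + \frac{3}{16}} = \sqrt{- \frac{708285}{16}} = \frac{i \sqrt{708285}}{4}$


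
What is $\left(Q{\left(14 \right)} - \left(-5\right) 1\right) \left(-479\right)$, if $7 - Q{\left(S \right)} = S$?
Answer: $958$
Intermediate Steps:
$Q{\left(S \right)} = 7 - S$
$\left(Q{\left(14 \right)} - \left(-5\right) 1\right) \left(-479\right) = \left(\left(7 - 14\right) - \left(-5\right) 1\right) \left(-479\right) = \left(\left(7 - 14\right) - -5\right) \left(-479\right) = \left(-7 + 5\right) \left(-479\right) = \left(-2\right) \left(-479\right) = 958$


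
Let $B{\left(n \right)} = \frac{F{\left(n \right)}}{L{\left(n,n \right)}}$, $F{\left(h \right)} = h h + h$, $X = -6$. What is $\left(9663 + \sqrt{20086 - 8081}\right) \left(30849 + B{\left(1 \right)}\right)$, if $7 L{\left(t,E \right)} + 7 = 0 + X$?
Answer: $\frac{3875085249}{13} + \frac{19650127 \sqrt{5}}{13} \approx 3.0146 \cdot 10^{8}$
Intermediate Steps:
$F{\left(h \right)} = h + h^{2}$ ($F{\left(h \right)} = h^{2} + h = h + h^{2}$)
$L{\left(t,E \right)} = - \frac{13}{7}$ ($L{\left(t,E \right)} = -1 + \frac{0 - 6}{7} = -1 + \frac{1}{7} \left(-6\right) = -1 - \frac{6}{7} = - \frac{13}{7}$)
$B{\left(n \right)} = - \frac{7 n \left(1 + n\right)}{13}$ ($B{\left(n \right)} = \frac{n \left(1 + n\right)}{- \frac{13}{7}} = n \left(1 + n\right) \left(- \frac{7}{13}\right) = - \frac{7 n \left(1 + n\right)}{13}$)
$\left(9663 + \sqrt{20086 - 8081}\right) \left(30849 + B{\left(1 \right)}\right) = \left(9663 + \sqrt{20086 - 8081}\right) \left(30849 - \frac{7 \left(1 + 1\right)}{13}\right) = \left(9663 + \sqrt{12005}\right) \left(30849 - \frac{7}{13} \cdot 2\right) = \left(9663 + 49 \sqrt{5}\right) \left(30849 - \frac{14}{13}\right) = \left(9663 + 49 \sqrt{5}\right) \frac{401023}{13} = \frac{3875085249}{13} + \frac{19650127 \sqrt{5}}{13}$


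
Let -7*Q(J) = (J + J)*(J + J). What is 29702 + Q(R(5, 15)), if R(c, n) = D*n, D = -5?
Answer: 185414/7 ≈ 26488.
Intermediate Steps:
R(c, n) = -5*n
Q(J) = -4*J**2/7 (Q(J) = -(J + J)*(J + J)/7 = -2*J*2*J/7 = -4*J**2/7)
29702 + Q(R(5, 15)) = 29702 - 4*(-5*15)**2/7 = 29702 - 4/7*(-75)**2 = 29702 - 4/7*5625 = 29702 - 22500/7 = 185414/7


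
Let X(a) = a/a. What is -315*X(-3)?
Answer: -315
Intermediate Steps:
X(a) = 1
-315*X(-3) = -315*1 = -315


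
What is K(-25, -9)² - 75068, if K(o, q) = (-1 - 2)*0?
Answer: -75068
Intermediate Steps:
K(o, q) = 0 (K(o, q) = -3*0 = 0)
K(-25, -9)² - 75068 = 0² - 75068 = 0 - 75068 = -75068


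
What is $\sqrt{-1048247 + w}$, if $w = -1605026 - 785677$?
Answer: $5 i \sqrt{137558} \approx 1854.4 i$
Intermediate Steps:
$w = -2390703$ ($w = -1605026 - 785677 = -2390703$)
$\sqrt{-1048247 + w} = \sqrt{-1048247 - 2390703} = \sqrt{-3438950} = 5 i \sqrt{137558}$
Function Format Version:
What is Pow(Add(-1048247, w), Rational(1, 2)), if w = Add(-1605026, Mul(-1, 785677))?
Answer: Mul(5, I, Pow(137558, Rational(1, 2))) ≈ Mul(1854.4, I)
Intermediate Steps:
w = -2390703 (w = Add(-1605026, -785677) = -2390703)
Pow(Add(-1048247, w), Rational(1, 2)) = Pow(Add(-1048247, -2390703), Rational(1, 2)) = Pow(-3438950, Rational(1, 2)) = Mul(5, I, Pow(137558, Rational(1, 2)))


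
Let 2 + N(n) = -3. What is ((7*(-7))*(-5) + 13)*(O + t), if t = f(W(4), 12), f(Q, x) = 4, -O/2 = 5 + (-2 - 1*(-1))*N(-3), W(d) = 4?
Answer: -4128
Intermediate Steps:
N(n) = -5 (N(n) = -2 - 3 = -5)
O = -20 (O = -2*(5 + (-2 - 1*(-1))*(-5)) = -2*(5 + (-2 + 1)*(-5)) = -2*(5 - 1*(-5)) = -2*(5 + 5) = -2*10 = -20)
t = 4
((7*(-7))*(-5) + 13)*(O + t) = ((7*(-7))*(-5) + 13)*(-20 + 4) = (-49*(-5) + 13)*(-16) = (245 + 13)*(-16) = 258*(-16) = -4128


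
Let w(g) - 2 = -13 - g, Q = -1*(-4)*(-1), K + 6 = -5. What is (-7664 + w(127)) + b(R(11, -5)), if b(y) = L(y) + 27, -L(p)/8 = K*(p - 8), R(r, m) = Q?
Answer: -8831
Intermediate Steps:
K = -11 (K = -6 - 5 = -11)
Q = -4 (Q = 4*(-1) = -4)
w(g) = -11 - g (w(g) = 2 + (-13 - g) = -11 - g)
R(r, m) = -4
L(p) = -704 + 88*p (L(p) = -(-88)*(p - 8) = -(-88)*(-8 + p) = -8*(88 - 11*p) = -704 + 88*p)
b(y) = -677 + 88*y (b(y) = (-704 + 88*y) + 27 = -677 + 88*y)
(-7664 + w(127)) + b(R(11, -5)) = (-7664 + (-11 - 1*127)) + (-677 + 88*(-4)) = (-7664 + (-11 - 127)) + (-677 - 352) = (-7664 - 138) - 1029 = -7802 - 1029 = -8831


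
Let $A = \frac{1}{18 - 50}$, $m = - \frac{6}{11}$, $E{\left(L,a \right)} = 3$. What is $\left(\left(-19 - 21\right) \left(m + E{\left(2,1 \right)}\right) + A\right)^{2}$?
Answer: $\frac{1195154041}{123904} \approx 9645.8$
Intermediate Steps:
$m = - \frac{6}{11}$ ($m = \left(-6\right) \frac{1}{11} = - \frac{6}{11} \approx -0.54545$)
$A = - \frac{1}{32}$ ($A = \frac{1}{-32} = - \frac{1}{32} \approx -0.03125$)
$\left(\left(-19 - 21\right) \left(m + E{\left(2,1 \right)}\right) + A\right)^{2} = \left(\left(-19 - 21\right) \left(- \frac{6}{11} + 3\right) - \frac{1}{32}\right)^{2} = \left(\left(-40\right) \frac{27}{11} - \frac{1}{32}\right)^{2} = \left(- \frac{1080}{11} - \frac{1}{32}\right)^{2} = \left(- \frac{34571}{352}\right)^{2} = \frac{1195154041}{123904}$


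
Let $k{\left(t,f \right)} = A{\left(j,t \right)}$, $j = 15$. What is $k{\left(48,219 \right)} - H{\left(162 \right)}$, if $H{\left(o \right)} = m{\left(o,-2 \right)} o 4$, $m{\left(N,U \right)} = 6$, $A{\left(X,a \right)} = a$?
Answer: $-3840$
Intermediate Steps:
$k{\left(t,f \right)} = t$
$H{\left(o \right)} = 24 o$ ($H{\left(o \right)} = 6 o 4 = 24 o$)
$k{\left(48,219 \right)} - H{\left(162 \right)} = 48 - 24 \cdot 162 = 48 - 3888 = -3840$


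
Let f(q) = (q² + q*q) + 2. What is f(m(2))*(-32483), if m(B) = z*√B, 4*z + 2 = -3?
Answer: -1071939/4 ≈ -2.6799e+5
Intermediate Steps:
z = -5/4 (z = -½ + (¼)*(-3) = -½ - ¾ = -5/4 ≈ -1.2500)
m(B) = -5*√B/4
f(q) = 2 + 2*q² (f(q) = (q² + q²) + 2 = 2*q² + 2 = 2 + 2*q²)
f(m(2))*(-32483) = (2 + 2*(-5*√2/4)²)*(-32483) = (2 + 2*(25/8))*(-32483) = (2 + 25/4)*(-32483) = (33/4)*(-32483) = -1071939/4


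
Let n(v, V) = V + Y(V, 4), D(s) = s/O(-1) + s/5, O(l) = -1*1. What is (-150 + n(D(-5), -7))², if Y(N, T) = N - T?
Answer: 28224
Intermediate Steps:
O(l) = -1
D(s) = -4*s/5 (D(s) = s/(-1) + s/5 = s*(-1) + s*(⅕) = -s + s/5 = -4*s/5)
n(v, V) = -4 + 2*V (n(v, V) = V + (V - 1*4) = V + (V - 4) = V + (-4 + V) = -4 + 2*V)
(-150 + n(D(-5), -7))² = (-150 + (-4 + 2*(-7)))² = (-150 + (-4 - 14))² = (-150 - 18)² = (-168)² = 28224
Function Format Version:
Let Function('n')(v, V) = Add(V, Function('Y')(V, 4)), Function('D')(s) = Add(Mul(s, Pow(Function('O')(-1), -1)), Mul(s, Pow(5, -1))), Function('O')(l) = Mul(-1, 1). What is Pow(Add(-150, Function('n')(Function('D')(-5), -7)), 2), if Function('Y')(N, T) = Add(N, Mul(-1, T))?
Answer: 28224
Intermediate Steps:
Function('O')(l) = -1
Function('D')(s) = Mul(Rational(-4, 5), s) (Function('D')(s) = Add(Mul(s, Pow(-1, -1)), Mul(s, Pow(5, -1))) = Add(Mul(s, -1), Mul(s, Rational(1, 5))) = Add(Mul(-1, s), Mul(Rational(1, 5), s)) = Mul(Rational(-4, 5), s))
Function('n')(v, V) = Add(-4, Mul(2, V)) (Function('n')(v, V) = Add(V, Add(V, Mul(-1, 4))) = Add(V, Add(V, -4)) = Add(V, Add(-4, V)) = Add(-4, Mul(2, V)))
Pow(Add(-150, Function('n')(Function('D')(-5), -7)), 2) = Pow(Add(-150, Add(-4, Mul(2, -7))), 2) = Pow(Add(-150, Add(-4, -14)), 2) = Pow(Add(-150, -18), 2) = Pow(-168, 2) = 28224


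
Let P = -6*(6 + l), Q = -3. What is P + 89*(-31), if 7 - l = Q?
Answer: -2855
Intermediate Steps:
l = 10 (l = 7 - 1*(-3) = 7 + 3 = 10)
P = -96 (P = -6*(6 + 10) = -6*16 = -96)
P + 89*(-31) = -96 + 89*(-31) = -96 - 2759 = -2855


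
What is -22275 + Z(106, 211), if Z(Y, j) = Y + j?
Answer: -21958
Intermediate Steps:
-22275 + Z(106, 211) = -22275 + (106 + 211) = -22275 + 317 = -21958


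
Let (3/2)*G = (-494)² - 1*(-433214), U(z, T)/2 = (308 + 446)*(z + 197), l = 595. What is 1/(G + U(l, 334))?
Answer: 1/1645836 ≈ 6.0759e-7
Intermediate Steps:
U(z, T) = 297076 + 1508*z (U(z, T) = 2*((308 + 446)*(z + 197)) = 2*(754*(197 + z)) = 2*(148538 + 754*z) = 297076 + 1508*z)
G = 451500 (G = 2*((-494)² - 1*(-433214))/3 = 2*(244036 + 433214)/3 = (⅔)*677250 = 451500)
1/(G + U(l, 334)) = 1/(451500 + (297076 + 1508*595)) = 1/(451500 + (297076 + 897260)) = 1/(451500 + 1194336) = 1/1645836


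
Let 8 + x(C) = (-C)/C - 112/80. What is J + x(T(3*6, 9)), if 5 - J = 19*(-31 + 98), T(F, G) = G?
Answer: -6392/5 ≈ -1278.4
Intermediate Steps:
x(C) = -52/5 (x(C) = -8 + ((-C)/C - 112/80) = -8 + (-1 - 112*1/80) = -8 + (-1 - 7/5) = -8 - 12/5 = -52/5)
J = -1268 (J = 5 - 19*(-31 + 98) = 5 - 19*67 = 5 - 1*1273 = 5 - 1273 = -1268)
J + x(T(3*6, 9)) = -1268 - 52/5 = -6392/5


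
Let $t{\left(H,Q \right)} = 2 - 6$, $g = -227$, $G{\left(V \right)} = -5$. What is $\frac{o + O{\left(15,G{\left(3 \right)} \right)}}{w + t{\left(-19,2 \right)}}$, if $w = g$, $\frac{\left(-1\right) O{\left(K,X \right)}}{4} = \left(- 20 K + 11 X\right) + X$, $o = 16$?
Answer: $- \frac{208}{33} \approx -6.303$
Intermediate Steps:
$O{\left(K,X \right)} = - 48 X + 80 K$ ($O{\left(K,X \right)} = - 4 \left(\left(- 20 K + 11 X\right) + X\right) = - 4 \left(- 20 K + 12 X\right) = - 48 X + 80 K$)
$t{\left(H,Q \right)} = -4$
$w = -227$
$\frac{o + O{\left(15,G{\left(3 \right)} \right)}}{w + t{\left(-19,2 \right)}} = \frac{16 + \left(\left(-48\right) \left(-5\right) + 80 \cdot 15\right)}{-227 - 4} = \frac{16 + \left(240 + 1200\right)}{-231} = \left(16 + 1440\right) \left(- \frac{1}{231}\right) = 1456 \left(- \frac{1}{231}\right) = - \frac{208}{33}$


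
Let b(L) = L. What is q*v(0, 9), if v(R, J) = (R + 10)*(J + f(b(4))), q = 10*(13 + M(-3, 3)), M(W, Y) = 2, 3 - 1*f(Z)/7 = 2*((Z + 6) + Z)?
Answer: -249000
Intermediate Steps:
f(Z) = -63 - 28*Z (f(Z) = 21 - 14*((Z + 6) + Z) = 21 - 14*((6 + Z) + Z) = 21 - 14*(6 + 2*Z) = 21 - 7*(12 + 4*Z) = 21 + (-84 - 28*Z) = -63 - 28*Z)
q = 150 (q = 10*(13 + 2) = 10*15 = 150)
v(R, J) = (-175 + J)*(10 + R) (v(R, J) = (R + 10)*(J + (-63 - 28*4)) = (10 + R)*(J + (-63 - 112)) = (10 + R)*(J - 175) = (10 + R)*(-175 + J) = (-175 + J)*(10 + R))
q*v(0, 9) = 150*(-1750 - 175*0 + 10*9 + 9*0) = 150*(-1750 + 0 + 90 + 0) = 150*(-1660) = -249000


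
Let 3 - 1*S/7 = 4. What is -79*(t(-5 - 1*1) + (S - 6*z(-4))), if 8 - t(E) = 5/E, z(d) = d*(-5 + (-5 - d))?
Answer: 67387/6 ≈ 11231.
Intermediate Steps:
S = -7 (S = 21 - 7*4 = 21 - 28 = -7)
z(d) = d*(-10 - d)
t(E) = 8 - 5/E
-79*(t(-5 - 1*1) + (S - 6*z(-4))) = -79*((8 - 5/(-5 - 1*1)) + (-7 - (-6)*(-4)*(10 - 4))) = -79*((8 - 5/(-5 - 1)) + (-7 - (-6)*(-4)*6)) = -79*((8 - 5/(-6)) + (-7 - 6*24)) = -79*((8 - 5*(-⅙)) + (-7 - 144)) = -79*((8 + ⅚) - 151) = -79*(53/6 - 151) = -79*(-853/6) = 67387/6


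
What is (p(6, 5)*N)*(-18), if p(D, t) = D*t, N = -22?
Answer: 11880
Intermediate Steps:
(p(6, 5)*N)*(-18) = ((6*5)*(-22))*(-18) = (30*(-22))*(-18) = -660*(-18) = 11880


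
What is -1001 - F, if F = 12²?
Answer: -1145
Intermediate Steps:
F = 144
-1001 - F = -1001 - 1*144 = -1001 - 144 = -1145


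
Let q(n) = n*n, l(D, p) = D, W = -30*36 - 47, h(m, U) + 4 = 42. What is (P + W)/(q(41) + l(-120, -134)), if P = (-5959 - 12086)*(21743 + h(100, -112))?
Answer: -393039272/1561 ≈ -2.5179e+5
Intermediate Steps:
h(m, U) = 38 (h(m, U) = -4 + 42 = 38)
W = -1127 (W = -1080 - 47 = -1127)
P = -393038145 (P = (-5959 - 12086)*(21743 + 38) = -18045*21781 = -393038145)
q(n) = n**2
(P + W)/(q(41) + l(-120, -134)) = (-393038145 - 1127)/(41**2 - 120) = -393039272/(1681 - 120) = -393039272/1561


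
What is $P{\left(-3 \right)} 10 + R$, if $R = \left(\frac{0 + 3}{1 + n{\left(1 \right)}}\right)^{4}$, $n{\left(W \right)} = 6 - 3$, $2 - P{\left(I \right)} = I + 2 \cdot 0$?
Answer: $\frac{12881}{256} \approx 50.316$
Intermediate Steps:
$P{\left(I \right)} = 2 - I$ ($P{\left(I \right)} = 2 - \left(I + 2 \cdot 0\right) = 2 - \left(I + 0\right) = 2 - I$)
$n{\left(W \right)} = 3$ ($n{\left(W \right)} = 6 - 3 = 3$)
$R = \frac{81}{256}$ ($R = \left(\frac{0 + 3}{1 + 3}\right)^{4} = \left(\frac{3}{4}\right)^{4} = \frac{81}{256} \approx 0.31641$)
$P{\left(-3 \right)} 10 + R = \left(2 - -3\right) 10 + \frac{81}{256} = \left(2 + 3\right) 10 + \frac{81}{256} = 5 \cdot 10 + \frac{81}{256} = 50 + \frac{81}{256} = \frac{12881}{256}$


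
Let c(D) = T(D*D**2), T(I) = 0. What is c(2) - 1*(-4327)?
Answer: 4327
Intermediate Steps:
c(D) = 0
c(2) - 1*(-4327) = 0 - 1*(-4327) = 0 + 4327 = 4327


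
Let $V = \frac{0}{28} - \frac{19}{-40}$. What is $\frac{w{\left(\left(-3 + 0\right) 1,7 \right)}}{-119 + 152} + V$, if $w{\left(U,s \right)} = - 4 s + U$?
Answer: $- \frac{613}{1320} \approx -0.46439$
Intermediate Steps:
$w{\left(U,s \right)} = U - 4 s$
$V = \frac{19}{40}$ ($V = 0 \cdot \frac{1}{28} - - \frac{19}{40} = 0 + \frac{19}{40} = \frac{19}{40} \approx 0.475$)
$\frac{w{\left(\left(-3 + 0\right) 1,7 \right)}}{-119 + 152} + V = \frac{\left(-3 + 0\right) 1 - 28}{-119 + 152} + \frac{19}{40} = \frac{\left(-3\right) 1 - 28}{33} + \frac{19}{40} = \left(-3 - 28\right) \frac{1}{33} + \frac{19}{40} = \left(-31\right) \frac{1}{33} + \frac{19}{40} = - \frac{31}{33} + \frac{19}{40} = - \frac{613}{1320}$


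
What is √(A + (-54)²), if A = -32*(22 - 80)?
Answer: 2*√1193 ≈ 69.080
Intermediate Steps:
A = 1856 (A = -32*(-58) = 1856)
√(A + (-54)²) = √(1856 + (-54)²) = √(1856 + 2916) = √4772 = 2*√1193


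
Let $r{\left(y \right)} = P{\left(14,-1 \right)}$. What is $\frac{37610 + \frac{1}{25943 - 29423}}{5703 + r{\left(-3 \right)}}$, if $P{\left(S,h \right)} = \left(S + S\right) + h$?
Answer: $\frac{130882799}{19940400} \approx 6.5637$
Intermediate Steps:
$P{\left(S,h \right)} = h + 2 S$ ($P{\left(S,h \right)} = 2 S + h = h + 2 S$)
$r{\left(y \right)} = 27$ ($r{\left(y \right)} = -1 + 2 \cdot 14 = -1 + 28 = 27$)
$\frac{37610 + \frac{1}{25943 - 29423}}{5703 + r{\left(-3 \right)}} = \frac{37610 + \frac{1}{25943 - 29423}}{5703 + 27} = \frac{37610 + \frac{1}{-3480}}{5730} = \left(37610 - \frac{1}{3480}\right) \frac{1}{5730} = \frac{130882799}{3480} \cdot \frac{1}{5730} = \frac{130882799}{19940400}$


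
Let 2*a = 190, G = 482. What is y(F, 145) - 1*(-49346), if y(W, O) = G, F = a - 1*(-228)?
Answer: 49828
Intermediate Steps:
a = 95 (a = (½)*190 = 95)
F = 323 (F = 95 - 1*(-228) = 95 + 228 = 323)
y(W, O) = 482
y(F, 145) - 1*(-49346) = 482 - 1*(-49346) = 482 + 49346 = 49828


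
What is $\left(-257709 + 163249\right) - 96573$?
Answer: $-191033$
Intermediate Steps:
$\left(-257709 + 163249\right) - 96573 = -94460 - 96573 = -191033$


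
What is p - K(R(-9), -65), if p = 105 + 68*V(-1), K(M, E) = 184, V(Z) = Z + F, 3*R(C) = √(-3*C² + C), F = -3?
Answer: -351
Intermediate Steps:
R(C) = √(C - 3*C²)/3 (R(C) = √(-3*C² + C)/3 = √(C - 3*C²)/3)
V(Z) = -3 + Z (V(Z) = Z - 3 = -3 + Z)
p = -167 (p = 105 + 68*(-3 - 1) = 105 + 68*(-4) = 105 - 272 = -167)
p - K(R(-9), -65) = -167 - 1*184 = -167 - 184 = -351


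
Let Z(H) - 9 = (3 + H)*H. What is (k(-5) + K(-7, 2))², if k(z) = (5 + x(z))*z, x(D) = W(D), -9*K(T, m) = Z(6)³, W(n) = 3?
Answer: 774119329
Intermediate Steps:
Z(H) = 9 + H*(3 + H) (Z(H) = 9 + (3 + H)*H = 9 + H*(3 + H))
K(T, m) = -27783 (K(T, m) = -(9 + 6² + 3*6)³/9 = -(9 + 36 + 18)³/9 = -⅑*63³ = -⅑*250047 = -27783)
x(D) = 3
k(z) = 8*z (k(z) = (5 + 3)*z = 8*z)
(k(-5) + K(-7, 2))² = (8*(-5) - 27783)² = (-40 - 27783)² = (-27823)² = 774119329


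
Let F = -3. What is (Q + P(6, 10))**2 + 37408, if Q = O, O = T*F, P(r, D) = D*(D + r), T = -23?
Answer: 89849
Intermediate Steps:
O = 69 (O = -23*(-3) = 69)
Q = 69
(Q + P(6, 10))**2 + 37408 = (69 + 10*(10 + 6))**2 + 37408 = (69 + 10*16)**2 + 37408 = (69 + 160)**2 + 37408 = 229**2 + 37408 = 52441 + 37408 = 89849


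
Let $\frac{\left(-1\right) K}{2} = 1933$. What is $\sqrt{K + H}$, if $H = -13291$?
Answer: $i \sqrt{17157} \approx 130.98 i$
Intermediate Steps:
$K = -3866$ ($K = \left(-2\right) 1933 = -3866$)
$\sqrt{K + H} = \sqrt{-3866 - 13291} = \sqrt{-17157} = i \sqrt{17157}$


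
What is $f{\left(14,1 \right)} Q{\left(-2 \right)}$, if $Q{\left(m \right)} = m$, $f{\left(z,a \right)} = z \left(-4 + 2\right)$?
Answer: $56$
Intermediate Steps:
$f{\left(z,a \right)} = - 2 z$ ($f{\left(z,a \right)} = z \left(-2\right) = - 2 z$)
$f{\left(14,1 \right)} Q{\left(-2 \right)} = \left(-2\right) 14 \left(-2\right) = \left(-28\right) \left(-2\right) = 56$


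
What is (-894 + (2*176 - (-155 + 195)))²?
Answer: 338724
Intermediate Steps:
(-894 + (2*176 - (-155 + 195)))² = (-894 + (352 - 1*40))² = (-894 + (352 - 40))² = (-894 + 312)² = (-582)² = 338724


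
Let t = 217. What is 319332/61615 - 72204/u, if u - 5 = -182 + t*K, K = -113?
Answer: 6167855598/760883635 ≈ 8.1062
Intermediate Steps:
u = -24698 (u = 5 + (-182 + 217*(-113)) = 5 + (-182 - 24521) = 5 - 24703 = -24698)
319332/61615 - 72204/u = 319332/61615 - 72204/(-24698) = 319332*(1/61615) - 72204*(-1/24698) = 319332/61615 + 36102/12349 = 6167855598/760883635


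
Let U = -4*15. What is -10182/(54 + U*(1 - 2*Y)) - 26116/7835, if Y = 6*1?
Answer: -16403799/932365 ≈ -17.594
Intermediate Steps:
U = -60
Y = 6
-10182/(54 + U*(1 - 2*Y)) - 26116/7835 = -10182/(54 - 60*(1 - 2*6)) - 26116/7835 = -10182/(54 - 60*(1 - 12)) - 26116*1/7835 = -10182/(54 - 60*(-11)) - 26116/7835 = -10182/(54 + 660) - 26116/7835 = -10182/714 - 26116/7835 = -10182*1/714 - 26116/7835 = -1697/119 - 26116/7835 = -16403799/932365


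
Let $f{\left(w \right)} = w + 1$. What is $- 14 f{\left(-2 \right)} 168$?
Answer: $2352$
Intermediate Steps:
$f{\left(w \right)} = 1 + w$
$- 14 f{\left(-2 \right)} 168 = - 14 \left(1 - 2\right) 168 = \left(-14\right) \left(-1\right) 168 = 14 \cdot 168 = 2352$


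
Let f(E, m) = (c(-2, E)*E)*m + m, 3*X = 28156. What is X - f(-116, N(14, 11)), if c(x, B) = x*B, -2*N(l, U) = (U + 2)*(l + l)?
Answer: -14665250/3 ≈ -4.8884e+6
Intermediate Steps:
X = 28156/3 (X = (⅓)*28156 = 28156/3 ≈ 9385.3)
N(l, U) = -l*(2 + U) (N(l, U) = -(U + 2)*(l + l)/2 = -(2 + U)*2*l/2 = -l*(2 + U))
c(x, B) = B*x
f(E, m) = m - 2*m*E² (f(E, m) = ((E*(-2))*E)*m + m = ((-2*E)*E)*m + m = (-2*E²)*m + m = -2*m*E² + m = m - 2*m*E²)
X - f(-116, N(14, 11)) = 28156/3 - (-1*14*(2 + 11))*(1 - 2*(-116)²) = 28156/3 - (-1*14*13)*(1 - 2*13456) = 28156/3 - (-182)*(1 - 26912) = 28156/3 - (-182)*(-26911) = 28156/3 - 1*4897802 = 28156/3 - 4897802 = -14665250/3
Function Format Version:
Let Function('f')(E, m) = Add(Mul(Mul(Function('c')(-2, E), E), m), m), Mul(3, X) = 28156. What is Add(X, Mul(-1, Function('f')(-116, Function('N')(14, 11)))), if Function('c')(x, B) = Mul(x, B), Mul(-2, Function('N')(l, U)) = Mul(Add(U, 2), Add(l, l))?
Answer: Rational(-14665250, 3) ≈ -4.8884e+6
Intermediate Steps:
X = Rational(28156, 3) (X = Mul(Rational(1, 3), 28156) = Rational(28156, 3) ≈ 9385.3)
Function('N')(l, U) = Mul(-1, l, Add(2, U)) (Function('N')(l, U) = Mul(Rational(-1, 2), Mul(Add(U, 2), Add(l, l))) = Mul(Rational(-1, 2), Mul(Add(2, U), Mul(2, l))) = Mul(Rational(-1, 2), Mul(2, l, Add(2, U))) = Mul(-1, l, Add(2, U)))
Function('c')(x, B) = Mul(B, x)
Function('f')(E, m) = Add(m, Mul(-2, m, Pow(E, 2))) (Function('f')(E, m) = Add(Mul(Mul(Mul(E, -2), E), m), m) = Add(Mul(Mul(Mul(-2, E), E), m), m) = Add(Mul(Mul(-2, Pow(E, 2)), m), m) = Add(Mul(-2, m, Pow(E, 2)), m) = Add(m, Mul(-2, m, Pow(E, 2))))
Add(X, Mul(-1, Function('f')(-116, Function('N')(14, 11)))) = Add(Rational(28156, 3), Mul(-1, Mul(Mul(-1, 14, Add(2, 11)), Add(1, Mul(-2, Pow(-116, 2)))))) = Add(Rational(28156, 3), Mul(-1, Mul(Mul(-1, 14, 13), Add(1, Mul(-2, 13456))))) = Add(Rational(28156, 3), Mul(-1, Mul(-182, Add(1, -26912)))) = Add(Rational(28156, 3), Mul(-1, Mul(-182, -26911))) = Add(Rational(28156, 3), Mul(-1, 4897802)) = Add(Rational(28156, 3), -4897802) = Rational(-14665250, 3)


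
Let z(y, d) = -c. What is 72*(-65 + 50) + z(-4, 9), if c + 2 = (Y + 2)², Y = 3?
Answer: -1103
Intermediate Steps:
c = 23 (c = -2 + (3 + 2)² = -2 + 5² = -2 + 25 = 23)
z(y, d) = -23 (z(y, d) = -1*23 = -23)
72*(-65 + 50) + z(-4, 9) = 72*(-65 + 50) - 23 = 72*(-15) - 23 = -1080 - 23 = -1103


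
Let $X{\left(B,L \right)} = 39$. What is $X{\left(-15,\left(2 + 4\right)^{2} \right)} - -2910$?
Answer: $2949$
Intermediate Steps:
$X{\left(-15,\left(2 + 4\right)^{2} \right)} - -2910 = 39 - -2910 = 39 + 2910 = 2949$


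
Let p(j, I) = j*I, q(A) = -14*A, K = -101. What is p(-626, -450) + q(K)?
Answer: 283114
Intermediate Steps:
p(j, I) = I*j
p(-626, -450) + q(K) = -450*(-626) - 14*(-101) = 281700 + 1414 = 283114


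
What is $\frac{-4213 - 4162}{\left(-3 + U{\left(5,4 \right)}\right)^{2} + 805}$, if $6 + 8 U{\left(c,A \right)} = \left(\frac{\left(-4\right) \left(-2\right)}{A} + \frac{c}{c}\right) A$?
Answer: $- \frac{134000}{12961} \approx -10.339$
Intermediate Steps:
$U{\left(c,A \right)} = - \frac{3}{4} + \frac{A \left(1 + \frac{8}{A}\right)}{8}$ ($U{\left(c,A \right)} = - \frac{3}{4} + \frac{\left(\frac{\left(-4\right) \left(-2\right)}{A} + \frac{c}{c}\right) A}{8} = - \frac{3}{4} + \frac{\left(\frac{8}{A} + 1\right) A}{8} = - \frac{3}{4} + \frac{\left(1 + \frac{8}{A}\right) A}{8} = - \frac{3}{4} + \frac{A \left(1 + \frac{8}{A}\right)}{8}$)
$\frac{-4213 - 4162}{\left(-3 + U{\left(5,4 \right)}\right)^{2} + 805} = \frac{-4213 - 4162}{\left(-3 + \left(\frac{1}{4} + \frac{1}{8} \cdot 4\right)\right)^{2} + 805} = - \frac{8375}{\left(-3 + \left(\frac{1}{4} + \frac{1}{2}\right)\right)^{2} + 805} = - \frac{8375}{\left(-3 + \frac{3}{4}\right)^{2} + 805} = - \frac{8375}{\left(- \frac{9}{4}\right)^{2} + 805} = - \frac{8375}{\frac{81}{16} + 805} = - \frac{8375}{\frac{12961}{16}} = \left(-8375\right) \frac{16}{12961} = - \frac{134000}{12961}$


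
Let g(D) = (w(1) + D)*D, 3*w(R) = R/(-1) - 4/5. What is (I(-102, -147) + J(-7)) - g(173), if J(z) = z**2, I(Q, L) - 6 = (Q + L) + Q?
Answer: -150606/5 ≈ -30121.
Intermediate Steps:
w(R) = -4/15 - R/3 (w(R) = (R/(-1) - 4/5)/3 = (R*(-1) - 4*1/5)/3 = (-R - 4/5)/3 = (-4/5 - R)/3 = -4/15 - R/3)
I(Q, L) = 6 + L + 2*Q (I(Q, L) = 6 + ((Q + L) + Q) = 6 + ((L + Q) + Q) = 6 + (L + 2*Q) = 6 + L + 2*Q)
g(D) = D*(-3/5 + D) (g(D) = ((-4/15 - 1/3*1) + D)*D = ((-4/15 - 1/3) + D)*D = (-3/5 + D)*D = D*(-3/5 + D))
(I(-102, -147) + J(-7)) - g(173) = ((6 - 147 + 2*(-102)) + (-7)**2) - 173*(-3 + 5*173)/5 = ((6 - 147 - 204) + 49) - 173*(-3 + 865)/5 = (-345 + 49) - 173*862/5 = -296 - 1*149126/5 = -296 - 149126/5 = -150606/5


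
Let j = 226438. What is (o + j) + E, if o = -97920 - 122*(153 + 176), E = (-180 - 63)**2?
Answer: 147429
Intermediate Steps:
E = 59049 (E = (-243)**2 = 59049)
o = -138058 (o = -97920 - 122*329 = -97920 - 40138 = -138058)
(o + j) + E = (-138058 + 226438) + 59049 = 88380 + 59049 = 147429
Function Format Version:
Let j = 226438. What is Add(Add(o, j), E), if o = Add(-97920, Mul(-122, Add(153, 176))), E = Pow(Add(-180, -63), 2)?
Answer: 147429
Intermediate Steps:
E = 59049 (E = Pow(-243, 2) = 59049)
o = -138058 (o = Add(-97920, Mul(-122, 329)) = Add(-97920, -40138) = -138058)
Add(Add(o, j), E) = Add(Add(-138058, 226438), 59049) = Add(88380, 59049) = 147429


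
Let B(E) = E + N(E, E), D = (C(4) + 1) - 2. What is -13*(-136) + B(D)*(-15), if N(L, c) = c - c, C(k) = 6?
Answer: 1693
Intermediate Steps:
N(L, c) = 0
D = 5 (D = (6 + 1) - 2 = 7 - 2 = 5)
B(E) = E (B(E) = E + 0 = E)
-13*(-136) + B(D)*(-15) = -13*(-136) + 5*(-15) = 1768 - 75 = 1693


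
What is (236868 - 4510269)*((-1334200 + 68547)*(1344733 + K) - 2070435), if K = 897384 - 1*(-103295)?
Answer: 12685504564906175871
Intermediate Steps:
K = 1000679 (K = 897384 + 103295 = 1000679)
(236868 - 4510269)*((-1334200 + 68547)*(1344733 + K) - 2070435) = (236868 - 4510269)*((-1334200 + 68547)*(1344733 + 1000679) - 2070435) = -4273401*(-1265653*2345412 - 2070435) = -4273401*(-2968477734036 - 2070435) = -4273401*(-2968479804471) = 12685504564906175871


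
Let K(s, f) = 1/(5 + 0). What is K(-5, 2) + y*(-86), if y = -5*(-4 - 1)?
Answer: -10749/5 ≈ -2149.8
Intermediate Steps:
y = 25 (y = -5*(-5) = 25)
K(s, f) = 1/5
K(-5, 2) + y*(-86) = 1/5 + 25*(-86) = 1/5 - 2150 = -10749/5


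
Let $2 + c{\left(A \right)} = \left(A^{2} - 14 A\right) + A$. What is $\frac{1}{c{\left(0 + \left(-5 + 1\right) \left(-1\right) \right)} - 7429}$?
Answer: $- \frac{1}{7467} \approx -0.00013392$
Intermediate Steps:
$c{\left(A \right)} = -2 + A^{2} - 13 A$ ($c{\left(A \right)} = -2 + \left(\left(A^{2} - 14 A\right) + A\right) = -2 + \left(A^{2} - 13 A\right) = -2 + A^{2} - 13 A$)
$\frac{1}{c{\left(0 + \left(-5 + 1\right) \left(-1\right) \right)} - 7429} = \frac{1}{\left(-2 + \left(0 + \left(-5 + 1\right) \left(-1\right)\right)^{2} - 13 \left(0 + \left(-5 + 1\right) \left(-1\right)\right)\right) - 7429} = \frac{1}{\left(-2 + \left(0 - -4\right)^{2} - 13 \left(0 - -4\right)\right) - 7429} = \frac{1}{\left(-2 + \left(0 + 4\right)^{2} - 13 \left(0 + 4\right)\right) - 7429} = \frac{1}{\left(-2 + 4^{2} - 52\right) - 7429} = \frac{1}{\left(-2 + 16 - 52\right) - 7429} = \frac{1}{-38 - 7429} = \frac{1}{-7467} = - \frac{1}{7467}$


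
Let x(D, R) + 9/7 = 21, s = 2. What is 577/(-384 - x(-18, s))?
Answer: -4039/2826 ≈ -1.4292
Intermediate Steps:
x(D, R) = 138/7 (x(D, R) = -9/7 + 21 = 138/7)
577/(-384 - x(-18, s)) = 577/(-384 - 1*138/7) = 577/(-384 - 138/7) = 577/(-2826/7) = 577*(-7/2826) = -4039/2826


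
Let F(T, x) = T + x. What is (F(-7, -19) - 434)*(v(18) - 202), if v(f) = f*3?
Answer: 68080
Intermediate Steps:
v(f) = 3*f
(F(-7, -19) - 434)*(v(18) - 202) = ((-7 - 19) - 434)*(3*18 - 202) = (-26 - 434)*(54 - 202) = -460*(-148) = 68080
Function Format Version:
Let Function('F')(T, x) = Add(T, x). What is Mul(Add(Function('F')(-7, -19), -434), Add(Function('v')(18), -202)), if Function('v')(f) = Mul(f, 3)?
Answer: 68080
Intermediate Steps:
Function('v')(f) = Mul(3, f)
Mul(Add(Function('F')(-7, -19), -434), Add(Function('v')(18), -202)) = Mul(Add(Add(-7, -19), -434), Add(Mul(3, 18), -202)) = Mul(Add(-26, -434), Add(54, -202)) = Mul(-460, -148) = 68080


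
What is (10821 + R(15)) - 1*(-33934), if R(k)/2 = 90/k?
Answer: 44767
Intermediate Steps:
R(k) = 180/k (R(k) = 2*(90/k) = 180/k)
(10821 + R(15)) - 1*(-33934) = (10821 + 180/15) - 1*(-33934) = (10821 + 180*(1/15)) + 33934 = (10821 + 12) + 33934 = 10833 + 33934 = 44767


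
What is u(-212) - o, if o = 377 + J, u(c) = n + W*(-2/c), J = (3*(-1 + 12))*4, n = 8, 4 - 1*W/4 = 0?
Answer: -26545/53 ≈ -500.85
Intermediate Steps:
W = 16 (W = 16 - 4*0 = 16 + 0 = 16)
J = 132 (J = (3*11)*4 = 33*4 = 132)
u(c) = 8 - 32/c (u(c) = 8 + 16*(-2/c) = 8 - 32/c)
o = 509 (o = 377 + 132 = 509)
u(-212) - o = (8 - 32/(-212)) - 1*509 = (8 - 32*(-1/212)) - 509 = (8 + 8/53) - 509 = 432/53 - 509 = -26545/53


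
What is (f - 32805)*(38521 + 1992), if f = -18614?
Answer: -2083137947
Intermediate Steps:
(f - 32805)*(38521 + 1992) = (-18614 - 32805)*(38521 + 1992) = -51419*40513 = -2083137947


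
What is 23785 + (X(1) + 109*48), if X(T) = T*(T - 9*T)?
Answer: 29009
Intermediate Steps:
X(T) = -8*T² (X(T) = T*(-8*T) = -8*T²)
23785 + (X(1) + 109*48) = 23785 + (-8*1² + 109*48) = 23785 + (-8*1 + 5232) = 23785 + (-8 + 5232) = 23785 + 5224 = 29009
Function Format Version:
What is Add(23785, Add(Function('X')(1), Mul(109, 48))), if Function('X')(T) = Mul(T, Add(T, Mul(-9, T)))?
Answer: 29009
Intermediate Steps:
Function('X')(T) = Mul(-8, Pow(T, 2)) (Function('X')(T) = Mul(T, Mul(-8, T)) = Mul(-8, Pow(T, 2)))
Add(23785, Add(Function('X')(1), Mul(109, 48))) = Add(23785, Add(Mul(-8, Pow(1, 2)), Mul(109, 48))) = Add(23785, Add(Mul(-8, 1), 5232)) = Add(23785, Add(-8, 5232)) = Add(23785, 5224) = 29009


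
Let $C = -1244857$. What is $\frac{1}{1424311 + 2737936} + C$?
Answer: $- \frac{5181402313678}{4162247} \approx -1.2449 \cdot 10^{6}$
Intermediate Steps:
$\frac{1}{1424311 + 2737936} + C = \frac{1}{1424311 + 2737936} - 1244857 = \frac{1}{4162247} - 1244857 = - \frac{5181402313678}{4162247}$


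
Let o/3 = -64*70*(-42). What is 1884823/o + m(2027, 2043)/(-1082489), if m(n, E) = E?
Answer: 2039146931807/611043390720 ≈ 3.3372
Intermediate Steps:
o = 564480 (o = 3*(-64*70*(-42)) = 3*(-4480*(-42)) = 3*188160 = 564480)
1884823/o + m(2027, 2043)/(-1082489) = 1884823/564480 + 2043/(-1082489) = 1884823*(1/564480) + 2043*(-1/1082489) = 1884823/564480 - 2043/1082489 = 2039146931807/611043390720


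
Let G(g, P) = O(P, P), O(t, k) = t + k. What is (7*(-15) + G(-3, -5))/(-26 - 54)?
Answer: 23/16 ≈ 1.4375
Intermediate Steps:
O(t, k) = k + t
G(g, P) = 2*P (G(g, P) = P + P = 2*P)
(7*(-15) + G(-3, -5))/(-26 - 54) = (7*(-15) + 2*(-5))/(-26 - 54) = (-105 - 10)/(-80) = -115*(-1/80) = 23/16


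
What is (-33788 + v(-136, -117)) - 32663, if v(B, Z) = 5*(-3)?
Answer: -66466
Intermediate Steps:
v(B, Z) = -15
(-33788 + v(-136, -117)) - 32663 = (-33788 - 15) - 32663 = -33803 - 32663 = -66466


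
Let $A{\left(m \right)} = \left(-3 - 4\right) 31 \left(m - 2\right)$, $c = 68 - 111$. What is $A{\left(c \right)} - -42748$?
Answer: $52513$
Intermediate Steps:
$c = -43$
$A{\left(m \right)} = 434 - 217 m$ ($A{\left(m \right)} = \left(-3 - 4\right) 31 \left(-2 + m\right) = - 7 \left(-62 + 31 m\right) = 434 - 217 m$)
$A{\left(c \right)} - -42748 = \left(434 - -9331\right) - -42748 = \left(434 + 9331\right) + 42748 = 9765 + 42748 = 52513$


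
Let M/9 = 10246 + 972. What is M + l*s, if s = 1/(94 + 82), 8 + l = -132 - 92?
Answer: 2221135/22 ≈ 1.0096e+5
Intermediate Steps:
l = -232 (l = -8 + (-132 - 92) = -8 - 224 = -232)
s = 1/176 ≈ 0.0056818
M = 100962 (M = 9*(10246 + 972) = 9*11218 = 100962)
M + l*s = 100962 - 232*1/176 = 100962 - 29/22 = 2221135/22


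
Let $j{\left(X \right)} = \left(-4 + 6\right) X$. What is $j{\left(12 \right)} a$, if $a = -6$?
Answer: $-144$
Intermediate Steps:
$j{\left(X \right)} = 2 X$
$j{\left(12 \right)} a = 2 \cdot 12 \left(-6\right) = 24 \left(-6\right) = -144$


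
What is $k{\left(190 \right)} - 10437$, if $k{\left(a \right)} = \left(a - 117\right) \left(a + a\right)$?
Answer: $17303$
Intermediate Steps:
$k{\left(a \right)} = 2 a \left(-117 + a\right)$ ($k{\left(a \right)} = \left(-117 + a\right) 2 a = 2 a \left(-117 + a\right)$)
$k{\left(190 \right)} - 10437 = 2 \cdot 190 \left(-117 + 190\right) - 10437 = 2 \cdot 190 \cdot 73 - 10437 = 27740 - 10437 = 17303$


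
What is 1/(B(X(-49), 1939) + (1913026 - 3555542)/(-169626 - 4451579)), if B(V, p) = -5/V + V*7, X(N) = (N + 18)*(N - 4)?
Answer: 7592639815/87325626060078 ≈ 8.6946e-5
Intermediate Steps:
X(N) = (-4 + N)*(18 + N) (X(N) = (18 + N)*(-4 + N) = (-4 + N)*(18 + N))
B(V, p) = -5/V + 7*V
1/(B(X(-49), 1939) + (1913026 - 3555542)/(-169626 - 4451579)) = 1/((-5/(-72 + (-49)² + 14*(-49)) + 7*(-72 + (-49)² + 14*(-49))) + (1913026 - 3555542)/(-169626 - 4451579)) = 1/((-5/(-72 + 2401 - 686) + 7*(-72 + 2401 - 686)) - 1642516/(-4621205)) = 1/((-5/1643 + 7*1643) - 1642516*(-1/4621205)) = 1/((-5*1/1643 + 11501) + 1642516/4621205) = 1/((-5/1643 + 11501) + 1642516/4621205) = 1/(18896138/1643 + 1642516/4621205) = 1/(87325626060078/7592639815) = 7592639815/87325626060078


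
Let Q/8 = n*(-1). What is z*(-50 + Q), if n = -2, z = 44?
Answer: -1496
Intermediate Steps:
Q = 16 (Q = 8*(-2*(-1)) = 8*2 = 16)
z*(-50 + Q) = 44*(-50 + 16) = 44*(-34) = -1496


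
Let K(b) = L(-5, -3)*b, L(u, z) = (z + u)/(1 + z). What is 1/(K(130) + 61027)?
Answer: 1/61547 ≈ 1.6248e-5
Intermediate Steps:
L(u, z) = (u + z)/(1 + z)
K(b) = 4*b (K(b) = ((-5 - 3)/(1 - 3))*b = (-8/(-2))*b = (-½*(-8))*b = 4*b)
1/(K(130) + 61027) = 1/(4*130 + 61027) = 1/(520 + 61027) = 1/61547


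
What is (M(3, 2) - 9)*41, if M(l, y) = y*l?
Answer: -123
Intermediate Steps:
M(l, y) = l*y
(M(3, 2) - 9)*41 = (3*2 - 9)*41 = (6 - 9)*41 = -3*41 = -123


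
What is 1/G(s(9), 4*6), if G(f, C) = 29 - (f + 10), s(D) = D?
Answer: ⅒ ≈ 0.10000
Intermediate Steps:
G(f, C) = 19 - f (G(f, C) = 29 - (10 + f) = 29 + (-10 - f) = 19 - f)
1/G(s(9), 4*6) = 1/(19 - 1*9) = 1/(19 - 9) = 1/10 = ⅒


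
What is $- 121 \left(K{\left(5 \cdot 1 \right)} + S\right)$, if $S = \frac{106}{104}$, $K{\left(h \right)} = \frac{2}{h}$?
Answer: $- \frac{44649}{260} \approx -171.73$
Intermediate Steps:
$S = \frac{53}{52}$ ($S = 106 \cdot \frac{1}{104} = \frac{53}{52} \approx 1.0192$)
$- 121 \left(K{\left(5 \cdot 1 \right)} + S\right) = - 121 \left(\frac{2}{5 \cdot 1} + \frac{53}{52}\right) = - 121 \left(\frac{2}{5} + \frac{53}{52}\right) = \left(-121\right) \frac{369}{260} = - \frac{44649}{260}$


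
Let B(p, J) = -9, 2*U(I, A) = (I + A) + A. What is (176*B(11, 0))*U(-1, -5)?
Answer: 8712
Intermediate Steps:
U(I, A) = A + I/2 (U(I, A) = ((I + A) + A)/2 = ((A + I) + A)/2 = (I + 2*A)/2 = A + I/2)
(176*B(11, 0))*U(-1, -5) = (176*(-9))*(-5 + (1/2)*(-1)) = -1584*(-5 - 1/2) = -1584*(-11/2) = 8712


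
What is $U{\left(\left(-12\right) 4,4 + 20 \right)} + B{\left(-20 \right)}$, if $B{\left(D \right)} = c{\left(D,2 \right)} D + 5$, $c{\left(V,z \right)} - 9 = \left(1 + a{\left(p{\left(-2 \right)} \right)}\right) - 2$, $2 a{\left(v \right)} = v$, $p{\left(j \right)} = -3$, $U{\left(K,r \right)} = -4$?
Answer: $-129$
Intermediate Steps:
$a{\left(v \right)} = \frac{v}{2}$
$c{\left(V,z \right)} = \frac{13}{2}$ ($c{\left(V,z \right)} = 9 + \left(\left(1 + \frac{1}{2} \left(-3\right)\right) - 2\right) = 9 + \left(\left(1 - \frac{3}{2}\right) - 2\right) = 9 - \frac{5}{2} = \frac{13}{2}$)
$B{\left(D \right)} = 5 + \frac{13 D}{2}$ ($B{\left(D \right)} = \frac{13 D}{2} + 5 = 5 + \frac{13 D}{2}$)
$U{\left(\left(-12\right) 4,4 + 20 \right)} + B{\left(-20 \right)} = -4 + \left(5 + \frac{13}{2} \left(-20\right)\right) = -4 + \left(5 - 130\right) = -4 - 125 = -129$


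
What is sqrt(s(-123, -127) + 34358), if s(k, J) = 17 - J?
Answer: sqrt(34502) ≈ 185.75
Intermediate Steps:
sqrt(s(-123, -127) + 34358) = sqrt((17 - 1*(-127)) + 34358) = sqrt((17 + 127) + 34358) = sqrt(144 + 34358) = sqrt(34502)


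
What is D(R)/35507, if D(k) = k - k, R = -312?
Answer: 0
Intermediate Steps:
D(k) = 0
D(R)/35507 = 0/35507 = 0*(1/35507) = 0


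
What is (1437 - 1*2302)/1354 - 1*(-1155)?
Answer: 1563005/1354 ≈ 1154.4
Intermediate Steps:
(1437 - 1*2302)/1354 - 1*(-1155) = (1437 - 2302)*(1/1354) + 1155 = -865*1/1354 + 1155 = -865/1354 + 1155 = 1563005/1354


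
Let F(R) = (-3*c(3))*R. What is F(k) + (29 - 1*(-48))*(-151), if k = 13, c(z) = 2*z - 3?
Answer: -11744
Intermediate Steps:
c(z) = -3 + 2*z
F(R) = -9*R (F(R) = (-3*(-3 + 2*3))*R = (-3*(-3 + 6))*R = (-3*3)*R = -9*R)
F(k) + (29 - 1*(-48))*(-151) = -9*13 + (29 - 1*(-48))*(-151) = -117 + (29 + 48)*(-151) = -117 + 77*(-151) = -117 - 11627 = -11744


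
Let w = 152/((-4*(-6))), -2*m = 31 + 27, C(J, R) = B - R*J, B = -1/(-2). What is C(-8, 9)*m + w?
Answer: -12577/6 ≈ -2096.2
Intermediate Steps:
B = ½ (B = -1*(-½) = ½ ≈ 0.50000)
C(J, R) = ½ - J*R (C(J, R) = ½ - R*J = ½ - J*R)
m = -29 (m = -(31 + 27)/2 = -½*58 = -29)
w = 19/3 (w = 152/24 = 152*(1/24) = 19/3 ≈ 6.3333)
C(-8, 9)*m + w = (½ - 1*(-8)*9)*(-29) + 19/3 = (½ + 72)*(-29) + 19/3 = (145/2)*(-29) + 19/3 = -4205/2 + 19/3 = -12577/6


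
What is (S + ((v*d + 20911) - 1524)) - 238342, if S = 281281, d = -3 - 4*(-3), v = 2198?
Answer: 82108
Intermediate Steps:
d = 9 (d = -3 + 12 = 9)
(S + ((v*d + 20911) - 1524)) - 238342 = (281281 + ((2198*9 + 20911) - 1524)) - 238342 = (281281 + ((19782 + 20911) - 1524)) - 238342 = (281281 + (40693 - 1524)) - 238342 = (281281 + 39169) - 238342 = 320450 - 238342 = 82108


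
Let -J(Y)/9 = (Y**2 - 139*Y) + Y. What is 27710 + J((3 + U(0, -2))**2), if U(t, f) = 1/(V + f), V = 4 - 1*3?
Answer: 32534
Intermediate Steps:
V = 1 (V = 4 - 3 = 1)
U(t, f) = 1/(1 + f)
J(Y) = -9*Y**2 + 1242*Y (J(Y) = -9*((Y**2 - 139*Y) + Y) = -9*(Y**2 - 138*Y) = -9*Y**2 + 1242*Y)
27710 + J((3 + U(0, -2))**2) = 27710 + 9*(3 + 1/(1 - 2))**2*(138 - (3 + 1/(1 - 2))**2) = 27710 + 9*(3 + 1/(-1))**2*(138 - (3 + 1/(-1))**2) = 27710 + 9*(3 - 1)**2*(138 - (3 - 1)**2) = 27710 + 9*2**2*(138 - 1*2**2) = 27710 + 9*4*(138 - 1*4) = 27710 + 9*4*(138 - 4) = 27710 + 9*4*134 = 27710 + 4824 = 32534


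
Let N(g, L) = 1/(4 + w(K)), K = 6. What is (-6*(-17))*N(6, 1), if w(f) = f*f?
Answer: 51/20 ≈ 2.5500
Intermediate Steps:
w(f) = f²
N(g, L) = 1/40 (N(g, L) = 1/(4 + 6²) = 1/(4 + 36) = 1/40)
(-6*(-17))*N(6, 1) = -6*(-17)*(1/40) = 102*(1/40) = 51/20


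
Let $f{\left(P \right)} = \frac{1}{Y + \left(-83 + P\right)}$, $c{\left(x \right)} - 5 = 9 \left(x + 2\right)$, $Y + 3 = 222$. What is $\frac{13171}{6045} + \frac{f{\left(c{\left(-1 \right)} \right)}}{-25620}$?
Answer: $\frac{3374409797}{1548729000} \approx 2.1788$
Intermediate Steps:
$Y = 219$ ($Y = -3 + 222 = 219$)
$c{\left(x \right)} = 23 + 9 x$ ($c{\left(x \right)} = 5 + 9 \left(x + 2\right) = 5 + 9 \left(2 + x\right) = 5 + \left(18 + 9 x\right) = 23 + 9 x$)
$f{\left(P \right)} = \frac{1}{136 + P}$ ($f{\left(P \right)} = \frac{1}{219 + \left(-83 + P\right)} = \frac{1}{136 + P}$)
$\frac{13171}{6045} + \frac{f{\left(c{\left(-1 \right)} \right)}}{-25620} = \frac{13171}{6045} + \frac{1}{\left(136 + \left(23 + 9 \left(-1\right)\right)\right) \left(-25620\right)} = 13171 \cdot \frac{1}{6045} + \frac{1}{136 + \left(23 - 9\right)} \left(- \frac{1}{25620}\right) = \frac{13171}{6045} + \frac{1}{136 + 14} \left(- \frac{1}{25620}\right) = \frac{13171}{6045} + \frac{1}{150} \left(- \frac{1}{25620}\right) = \frac{13171}{6045} - \frac{1}{3843000} = \frac{3374409797}{1548729000}$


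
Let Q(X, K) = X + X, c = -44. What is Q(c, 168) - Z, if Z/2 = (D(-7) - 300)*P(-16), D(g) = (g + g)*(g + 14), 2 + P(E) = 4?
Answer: 1504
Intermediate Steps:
Q(X, K) = 2*X
P(E) = 2 (P(E) = -2 + 4 = 2)
D(g) = 2*g*(14 + g) (D(g) = (2*g)*(14 + g) = 2*g*(14 + g))
Z = -1592 (Z = 2*((2*(-7)*(14 - 7) - 300)*2) = 2*((2*(-7)*7 - 300)*2) = 2*((-98 - 300)*2) = 2*(-398*2) = 2*(-796) = -1592)
Q(c, 168) - Z = 2*(-44) - 1*(-1592) = -88 + 1592 = 1504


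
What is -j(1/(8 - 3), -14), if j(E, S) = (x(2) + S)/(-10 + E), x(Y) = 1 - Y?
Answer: -75/49 ≈ -1.5306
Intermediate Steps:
j(E, S) = (-1 + S)/(-10 + E) (j(E, S) = ((1 - 1*2) + S)/(-10 + E) = ((1 - 2) + S)/(-10 + E) = (-1 + S)/(-10 + E))
-j(1/(8 - 3), -14) = -(-1 - 14)/(-10 + 1/(8 - 3)) = -(-15)/(-10 + 1/5) = -(-15)/(-49/5) = -(-5)*(-15)/49 = -1*75/49 = -75/49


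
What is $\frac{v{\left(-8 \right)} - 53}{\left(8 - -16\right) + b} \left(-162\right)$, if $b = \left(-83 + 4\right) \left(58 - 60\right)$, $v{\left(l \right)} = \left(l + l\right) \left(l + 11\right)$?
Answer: $\frac{8181}{91} \approx 89.901$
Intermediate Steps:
$v{\left(l \right)} = 2 l \left(11 + l\right)$
$b = 158$ ($b = \left(-79\right) \left(-2\right) = 158$)
$\frac{v{\left(-8 \right)} - 53}{\left(8 - -16\right) + b} \left(-162\right) = \frac{2 \left(-8\right) \left(11 - 8\right) - 53}{\left(8 - -16\right) + 158} \left(-162\right) = \frac{2 \left(-8\right) 3 - 53}{\left(8 + 16\right) + 158} \left(-162\right) = \frac{-48 - 53}{24 + 158} \left(-162\right) = - \frac{101}{182} \left(-162\right) = \left(-101\right) \frac{1}{182} \left(-162\right) = \left(- \frac{101}{182}\right) \left(-162\right) = \frac{8181}{91}$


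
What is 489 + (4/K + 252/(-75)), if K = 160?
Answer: 97133/200 ≈ 485.67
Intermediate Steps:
489 + (4/K + 252/(-75)) = 489 + (4/160 + 252/(-75)) = 489 + (4*(1/160) + 252*(-1/75)) = 489 + (1/40 - 84/25) = 489 - 667/200 = 97133/200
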